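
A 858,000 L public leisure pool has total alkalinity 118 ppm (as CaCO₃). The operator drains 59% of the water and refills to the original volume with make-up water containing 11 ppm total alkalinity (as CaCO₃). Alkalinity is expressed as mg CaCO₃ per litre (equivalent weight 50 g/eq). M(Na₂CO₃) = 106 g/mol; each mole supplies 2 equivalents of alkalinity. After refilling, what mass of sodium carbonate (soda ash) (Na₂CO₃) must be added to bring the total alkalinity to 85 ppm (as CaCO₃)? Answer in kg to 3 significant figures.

27.4 kg

After draining 59% and refilling: 118 × 0.41 + 11 × 0.59 = 54.87 ppm.
Deficit to target: 85 − 54.87 = 30.13 mg/L.
As CaCO₃: 30.13 mg/L × 858,000 L = 25,850 g; ÷ 50 g/eq ÷ 2 = 258.5 mol Na₂CO₃.
Mass: 258.5 × 106 = 27,400 g.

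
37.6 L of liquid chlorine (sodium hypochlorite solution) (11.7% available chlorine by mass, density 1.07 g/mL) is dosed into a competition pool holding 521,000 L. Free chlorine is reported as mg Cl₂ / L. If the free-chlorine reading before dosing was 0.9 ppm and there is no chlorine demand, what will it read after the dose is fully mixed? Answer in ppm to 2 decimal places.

9.93 ppm

Mass of solution: 37.6 L × 1000 mL/L × 1.07 g/mL = 40,230 g.
Available chlorine delivered: 40,230 g × 0.117 = 4707 g as Cl₂.
Concentration rise: 4707 g / 521,000 L = 9.035 mg/L = 9.03 ppm.
Final FC: 0.9 + 9.03 = 9.93 ppm.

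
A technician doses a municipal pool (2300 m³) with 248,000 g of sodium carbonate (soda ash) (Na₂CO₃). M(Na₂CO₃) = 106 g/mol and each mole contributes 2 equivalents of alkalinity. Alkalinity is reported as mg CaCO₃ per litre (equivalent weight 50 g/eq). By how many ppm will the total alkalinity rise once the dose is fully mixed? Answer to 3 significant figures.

102 ppm

Volume: 2300 m³ = 2,300,000 L.
Moles of Na₂CO₃: 248,000 g ÷ 106 g/mol = 2340 mol → 4679 eq of alkalinity.
As CaCO₃: 4679 eq × 50 g/eq = 234,000 g.
Rise: 234,000 g / 2,300,000 L × 1000 = 101.7 mg/L.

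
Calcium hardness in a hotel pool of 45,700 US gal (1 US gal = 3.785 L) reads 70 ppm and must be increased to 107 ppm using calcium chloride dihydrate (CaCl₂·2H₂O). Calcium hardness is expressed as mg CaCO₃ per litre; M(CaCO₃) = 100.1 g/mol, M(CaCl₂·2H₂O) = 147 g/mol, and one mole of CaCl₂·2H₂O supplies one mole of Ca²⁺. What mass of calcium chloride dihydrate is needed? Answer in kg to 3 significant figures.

9.40 kg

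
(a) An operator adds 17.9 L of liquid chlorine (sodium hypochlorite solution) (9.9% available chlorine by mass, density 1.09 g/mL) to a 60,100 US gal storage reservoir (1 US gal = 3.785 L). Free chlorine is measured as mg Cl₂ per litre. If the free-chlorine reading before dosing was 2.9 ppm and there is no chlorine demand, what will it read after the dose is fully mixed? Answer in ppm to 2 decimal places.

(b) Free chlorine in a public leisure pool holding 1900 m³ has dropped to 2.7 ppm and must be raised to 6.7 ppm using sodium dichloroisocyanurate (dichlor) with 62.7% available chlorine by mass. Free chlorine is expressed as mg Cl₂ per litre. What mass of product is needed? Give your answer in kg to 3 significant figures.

(a) Volume: 60,100 US gal × 3.785 L/gal = 227,478 L.
(a) Mass of solution: 17.9 L × 1000 mL/L × 1.09 g/mL = 19,510 g.
(a) Available chlorine delivered: 19,510 g × 0.099 = 1932 g as Cl₂.
(a) Concentration rise: 1932 g / 227,478 L = 8.491 mg/L = 8.49 ppm.
(a) Final FC: 2.9 + 8.49 = 11.39 ppm.

(b) Volume: 1900 m³ = 1,900,000 L.
(b) Chlorine deficit: 6.7 − 2.7 = 4 ppm = 4 mg/L as Cl₂.
(b) Cl₂ equivalent needed: 4 mg/L × 1,900,000 L = 7,600,000 mg = 7600 g.
(b) Product at 62.7% available chlorine: 7600 / 0.627 = 12,120 g.

(a) 11.39 ppm; (b) 12.1 kg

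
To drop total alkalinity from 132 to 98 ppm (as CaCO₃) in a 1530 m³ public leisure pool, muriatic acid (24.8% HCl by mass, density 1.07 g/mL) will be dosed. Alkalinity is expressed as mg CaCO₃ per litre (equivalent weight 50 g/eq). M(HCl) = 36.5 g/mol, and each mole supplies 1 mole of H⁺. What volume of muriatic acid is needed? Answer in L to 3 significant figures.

143 L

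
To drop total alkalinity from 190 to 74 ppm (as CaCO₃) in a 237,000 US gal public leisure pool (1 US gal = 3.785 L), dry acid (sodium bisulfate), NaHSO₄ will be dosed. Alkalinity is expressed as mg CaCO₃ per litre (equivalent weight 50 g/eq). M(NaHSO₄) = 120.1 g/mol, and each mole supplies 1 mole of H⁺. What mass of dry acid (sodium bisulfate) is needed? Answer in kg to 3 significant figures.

250 kg

Volume: 237,000 US gal × 3.785 L/gal = 897,045 L.
Alkalinity to neutralize: (190 − 74) = 116 mg/L as CaCO₃ × 897,045 L = 104,100 g as CaCO₃.
Equivalents of H⁺ required: 104,100 ÷ 50 g/eq = 2081 eq = 2081 mol NaHSO₄.
Mass of NaHSO₄: 2081 × 120.1 = 249,900 g.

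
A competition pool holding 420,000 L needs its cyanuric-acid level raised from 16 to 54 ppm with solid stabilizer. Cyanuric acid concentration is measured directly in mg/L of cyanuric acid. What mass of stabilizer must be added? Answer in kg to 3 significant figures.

16.0 kg

CYA to add: (54 − 16) = 38 mg/L × 420,000 L = 15,960 g cyanuric acid.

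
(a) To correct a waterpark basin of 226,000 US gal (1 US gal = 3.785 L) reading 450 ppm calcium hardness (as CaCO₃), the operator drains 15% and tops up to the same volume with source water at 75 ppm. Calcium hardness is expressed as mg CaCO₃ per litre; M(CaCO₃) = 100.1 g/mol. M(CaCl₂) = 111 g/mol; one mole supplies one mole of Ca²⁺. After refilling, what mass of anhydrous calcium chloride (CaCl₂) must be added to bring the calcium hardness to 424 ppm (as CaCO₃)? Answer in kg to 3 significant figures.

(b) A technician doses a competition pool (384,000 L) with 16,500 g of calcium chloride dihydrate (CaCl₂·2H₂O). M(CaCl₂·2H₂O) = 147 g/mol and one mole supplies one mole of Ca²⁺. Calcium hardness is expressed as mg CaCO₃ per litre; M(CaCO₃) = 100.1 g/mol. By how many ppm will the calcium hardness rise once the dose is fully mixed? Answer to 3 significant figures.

(a) Volume: 226,000 US gal × 3.785 L/gal = 855,410 L.
(a) After draining 15% and refilling: 450 × 0.85 + 75 × 0.15 = 393.75 ppm.
(a) Deficit to target: 424 − 393.75 = 30.25 mg/L.
(a) As CaCO₃: 30.25 mg/L × 855,410 L = 25,880 g; ÷ 100.1 = 258.5 mol Ca²⁺.
(a) Mass: 258.5 × 111 = 28,690 g.

(b) Moles of Ca²⁺: 16,500 g ÷ 147 g/mol = 112.2 mol.
(b) As CaCO₃: 112.2 mol × 100.1 g/mol = 11,240 g.
(b) Rise: 11,240 g / 384,000 L × 1000 = 29.26 mg/L.

(a) 28.7 kg; (b) 29.3 ppm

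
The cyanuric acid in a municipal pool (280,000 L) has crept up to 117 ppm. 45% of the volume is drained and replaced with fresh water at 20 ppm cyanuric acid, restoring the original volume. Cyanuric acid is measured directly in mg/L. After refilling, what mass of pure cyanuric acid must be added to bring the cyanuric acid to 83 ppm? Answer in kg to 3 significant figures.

After draining 45% and refilling: 117 × 0.55 + 20 × 0.45 = 73.35 ppm.
Deficit to target: 83 − 73.35 = 9.65 mg/L.
Mass: 9.65 mg/L × 280,000 L = 2702 g cyanuric acid.

2.70 kg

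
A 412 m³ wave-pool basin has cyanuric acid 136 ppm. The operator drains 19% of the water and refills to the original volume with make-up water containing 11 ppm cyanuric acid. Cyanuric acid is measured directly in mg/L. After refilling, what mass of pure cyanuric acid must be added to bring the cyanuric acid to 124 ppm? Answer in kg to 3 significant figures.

4.84 kg

Volume: 412 m³ = 412,000 L.
After draining 19% and refilling: 136 × 0.81 + 11 × 0.19 = 112.25 ppm.
Deficit to target: 124 − 112.25 = 11.75 mg/L.
Mass: 11.75 mg/L × 412,000 L = 4841 g cyanuric acid.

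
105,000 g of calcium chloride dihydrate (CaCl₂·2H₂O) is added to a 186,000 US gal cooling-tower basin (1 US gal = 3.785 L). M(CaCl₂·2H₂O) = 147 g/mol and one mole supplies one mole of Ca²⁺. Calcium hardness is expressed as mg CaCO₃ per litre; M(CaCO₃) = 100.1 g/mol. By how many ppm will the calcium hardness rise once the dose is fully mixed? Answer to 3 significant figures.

102 ppm

Volume: 186,000 US gal × 3.785 L/gal = 704,010 L.
Moles of Ca²⁺: 105,000 g ÷ 147 g/mol = 714.3 mol.
As CaCO₃: 714.3 mol × 100.1 g/mol = 71,500 g.
Rise: 71,500 g / 704,010 L × 1000 = 101.6 mg/L.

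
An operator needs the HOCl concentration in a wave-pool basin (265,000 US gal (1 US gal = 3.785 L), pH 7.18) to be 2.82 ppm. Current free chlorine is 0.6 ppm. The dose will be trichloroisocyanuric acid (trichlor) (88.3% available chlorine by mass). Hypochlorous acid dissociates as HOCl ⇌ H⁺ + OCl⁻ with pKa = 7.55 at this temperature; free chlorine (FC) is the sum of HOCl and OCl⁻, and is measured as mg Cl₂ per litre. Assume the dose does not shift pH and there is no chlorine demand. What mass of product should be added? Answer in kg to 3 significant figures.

3.89 kg

Volume: 265,000 US gal × 3.785 L/gal = 1,003,025 L.
[OCl⁻]/[HOCl] = 10^(pH − pKa) = 10^(7.18 − 7.55) = 0.4266; fraction as HOCl = 1/(1 + 0.4266) = 0.701.
Free chlorine required for 2.82 ppm HOCl: 2.82 / 0.701 = 4.023 ppm.
FC to add: 4.023 − 0.6 = 3.423 mg/L as Cl₂.
Cl₂ equivalent: 3.423 mg/L × 1,003,025 L = 3433 g.
Product at 88.3% available Cl: 3433 / 0.883 = 3888 g.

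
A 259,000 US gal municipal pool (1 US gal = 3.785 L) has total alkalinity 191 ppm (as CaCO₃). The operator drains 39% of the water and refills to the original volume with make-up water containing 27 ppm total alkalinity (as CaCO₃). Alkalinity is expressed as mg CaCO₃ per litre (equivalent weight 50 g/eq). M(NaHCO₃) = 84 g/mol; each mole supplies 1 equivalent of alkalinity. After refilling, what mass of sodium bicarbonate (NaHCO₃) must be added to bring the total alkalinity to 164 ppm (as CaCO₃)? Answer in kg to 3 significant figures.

60.9 kg

Volume: 259,000 US gal × 3.785 L/gal = 980,315 L.
After draining 39% and refilling: 191 × 0.61 + 27 × 0.39 = 127.04 ppm.
Deficit to target: 164 − 127.04 = 36.96 mg/L.
As CaCO₃: 36.96 mg/L × 980,315 L = 36,230 g; ÷ 50 g/eq ÷ 1 = 724.6 mol NaHCO₃.
Mass: 724.6 × 84 = 60,870 g.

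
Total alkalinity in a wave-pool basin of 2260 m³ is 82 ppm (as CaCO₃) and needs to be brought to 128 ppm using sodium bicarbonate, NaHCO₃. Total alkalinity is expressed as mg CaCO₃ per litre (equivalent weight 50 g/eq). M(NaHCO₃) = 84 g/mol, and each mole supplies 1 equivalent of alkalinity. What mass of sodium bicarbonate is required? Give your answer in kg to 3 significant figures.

175 kg

Volume: 2260 m³ = 2,260,000 L.
Alkalinity to add: (128 − 82) = 46 mg/L as CaCO₃ × 2,260,000 L = 104,000 g as CaCO₃.
Equivalents: 104,000 g ÷ 50 g/eq = 2079 eq.
NaHCO₃ supplies 1 eq per mole → 2079 mol.
Mass: 2079 mol × 84 g/mol = 174,700 g.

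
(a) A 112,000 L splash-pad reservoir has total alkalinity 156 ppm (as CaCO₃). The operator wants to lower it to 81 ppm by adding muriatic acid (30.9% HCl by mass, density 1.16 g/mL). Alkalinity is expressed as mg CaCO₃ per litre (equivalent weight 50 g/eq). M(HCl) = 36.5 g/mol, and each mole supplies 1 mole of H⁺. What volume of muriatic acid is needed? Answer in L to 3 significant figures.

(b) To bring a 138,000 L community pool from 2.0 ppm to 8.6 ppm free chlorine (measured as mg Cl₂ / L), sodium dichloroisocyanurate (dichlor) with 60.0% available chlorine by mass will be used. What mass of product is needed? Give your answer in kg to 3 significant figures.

(a) 17.1 L; (b) 1.52 kg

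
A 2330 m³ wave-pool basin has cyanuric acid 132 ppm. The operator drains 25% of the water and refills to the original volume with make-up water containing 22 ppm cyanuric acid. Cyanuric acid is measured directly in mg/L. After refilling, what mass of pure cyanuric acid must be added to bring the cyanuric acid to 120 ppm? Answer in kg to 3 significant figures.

36.1 kg

Volume: 2330 m³ = 2,330,000 L.
After draining 25% and refilling: 132 × 0.75 + 22 × 0.25 = 104.5 ppm.
Deficit to target: 120 − 104.5 = 15.5 mg/L.
Mass: 15.5 mg/L × 2,330,000 L = 36,120 g cyanuric acid.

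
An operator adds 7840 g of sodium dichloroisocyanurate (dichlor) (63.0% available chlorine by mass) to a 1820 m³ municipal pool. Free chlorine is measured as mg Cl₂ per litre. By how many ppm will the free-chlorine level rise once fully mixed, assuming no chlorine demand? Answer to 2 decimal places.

2.71 ppm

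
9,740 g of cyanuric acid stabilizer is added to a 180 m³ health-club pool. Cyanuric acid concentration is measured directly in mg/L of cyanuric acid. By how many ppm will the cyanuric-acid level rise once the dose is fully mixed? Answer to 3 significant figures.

Volume: 180 m³ = 180,000 L.
Rise: 9,740 g / 180,000 L × 1000 = 54.11 mg/L.

54.1 ppm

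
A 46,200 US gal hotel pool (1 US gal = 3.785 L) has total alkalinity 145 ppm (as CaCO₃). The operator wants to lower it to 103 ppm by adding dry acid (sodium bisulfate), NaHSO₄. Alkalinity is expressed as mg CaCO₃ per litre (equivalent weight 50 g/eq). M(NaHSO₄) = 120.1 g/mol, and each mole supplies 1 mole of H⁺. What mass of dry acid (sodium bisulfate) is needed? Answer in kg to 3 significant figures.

17.6 kg

Volume: 46,200 US gal × 3.785 L/gal = 174,867 L.
Alkalinity to neutralize: (145 − 103) = 42 mg/L as CaCO₃ × 174,867 L = 7344 g as CaCO₃.
Equivalents of H⁺ required: 7344 ÷ 50 g/eq = 146.9 eq = 146.9 mol NaHSO₄.
Mass of NaHSO₄: 146.9 × 120.1 = 17,640 g.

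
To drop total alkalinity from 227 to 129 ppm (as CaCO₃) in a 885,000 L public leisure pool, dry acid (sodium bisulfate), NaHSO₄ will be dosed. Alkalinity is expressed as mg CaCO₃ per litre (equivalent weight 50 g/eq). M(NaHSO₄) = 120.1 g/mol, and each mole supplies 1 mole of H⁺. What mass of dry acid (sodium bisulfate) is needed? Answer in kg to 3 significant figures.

Alkalinity to neutralize: (227 − 129) = 98 mg/L as CaCO₃ × 885,000 L = 86,730 g as CaCO₃.
Equivalents of H⁺ required: 86,730 ÷ 50 g/eq = 1735 eq = 1735 mol NaHSO₄.
Mass of NaHSO₄: 1735 × 120.1 = 208,300 g.

208 kg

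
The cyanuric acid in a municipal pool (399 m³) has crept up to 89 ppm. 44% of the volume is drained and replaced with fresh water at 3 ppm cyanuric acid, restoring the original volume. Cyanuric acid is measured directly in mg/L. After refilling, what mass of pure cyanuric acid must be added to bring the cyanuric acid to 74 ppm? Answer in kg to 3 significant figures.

Volume: 399 m³ = 399,000 L.
After draining 44% and refilling: 89 × 0.56 + 3 × 0.44 = 51.16 ppm.
Deficit to target: 74 − 51.16 = 22.84 mg/L.
Mass: 22.84 mg/L × 399,000 L = 9113 g cyanuric acid.

9.11 kg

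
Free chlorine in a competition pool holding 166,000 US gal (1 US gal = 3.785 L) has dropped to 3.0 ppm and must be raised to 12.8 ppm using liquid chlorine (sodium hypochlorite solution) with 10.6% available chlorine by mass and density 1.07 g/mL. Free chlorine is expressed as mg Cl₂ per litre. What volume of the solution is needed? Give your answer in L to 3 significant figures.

54.3 L

Volume: 166,000 US gal × 3.785 L/gal = 628,310 L.
Chlorine deficit: 12.8 − 3.0 = 9.8 ppm = 9.8 mg/L as Cl₂.
Cl₂ equivalent needed: 9.8 mg/L × 628,310 L = 6,157,000 mg = 6157 g.
Product at 10.6% available chlorine: 6157 / 0.106 = 58,090 g.
Volume at density 1.07 g/mL: 58,090 g ÷ 1.07 g/mL = 54,290 mL.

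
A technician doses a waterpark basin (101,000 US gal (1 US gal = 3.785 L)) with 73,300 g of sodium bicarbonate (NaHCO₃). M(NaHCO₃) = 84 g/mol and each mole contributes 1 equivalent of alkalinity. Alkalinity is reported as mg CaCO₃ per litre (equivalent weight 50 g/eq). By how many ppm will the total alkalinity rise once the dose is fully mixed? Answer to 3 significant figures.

Volume: 101,000 US gal × 3.785 L/gal = 382,285 L.
Moles of NaHCO₃: 73,300 g ÷ 84 g/mol = 872.6 mol → 872.6 eq of alkalinity.
As CaCO₃: 872.6 eq × 50 g/eq = 43,630 g.
Rise: 43,630 g / 382,285 L × 1000 = 114.1 mg/L.

114 ppm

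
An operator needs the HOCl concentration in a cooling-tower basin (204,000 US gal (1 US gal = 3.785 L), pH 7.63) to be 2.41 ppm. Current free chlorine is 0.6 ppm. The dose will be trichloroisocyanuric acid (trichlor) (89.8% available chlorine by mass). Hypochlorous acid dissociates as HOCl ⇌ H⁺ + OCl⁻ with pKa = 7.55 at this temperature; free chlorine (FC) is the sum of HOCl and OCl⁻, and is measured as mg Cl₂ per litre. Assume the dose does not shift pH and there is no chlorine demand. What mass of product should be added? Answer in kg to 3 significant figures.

4.05 kg

Volume: 204,000 US gal × 3.785 L/gal = 772,140 L.
[OCl⁻]/[HOCl] = 10^(pH − pKa) = 10^(7.63 − 7.55) = 1.202; fraction as HOCl = 1/(1 + 1.202) = 0.4541.
Free chlorine required for 2.41 ppm HOCl: 2.41 / 0.4541 = 5.307 ppm.
FC to add: 5.307 − 0.6 = 4.707 mg/L as Cl₂.
Cl₂ equivalent: 4.707 mg/L × 772,140 L = 3635 g.
Product at 89.8% available Cl: 3635 / 0.898 = 4048 g.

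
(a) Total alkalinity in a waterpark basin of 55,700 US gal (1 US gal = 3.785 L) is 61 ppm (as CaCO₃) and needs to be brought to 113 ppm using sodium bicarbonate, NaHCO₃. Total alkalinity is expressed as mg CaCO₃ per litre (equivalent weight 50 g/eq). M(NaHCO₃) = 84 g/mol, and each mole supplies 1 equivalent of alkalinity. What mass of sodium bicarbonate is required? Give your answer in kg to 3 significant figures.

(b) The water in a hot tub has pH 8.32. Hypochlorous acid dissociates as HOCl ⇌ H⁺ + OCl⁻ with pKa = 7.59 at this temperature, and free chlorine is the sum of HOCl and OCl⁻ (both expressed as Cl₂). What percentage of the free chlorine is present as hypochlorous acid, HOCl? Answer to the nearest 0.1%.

(a) 18.4 kg; (b) 15.7%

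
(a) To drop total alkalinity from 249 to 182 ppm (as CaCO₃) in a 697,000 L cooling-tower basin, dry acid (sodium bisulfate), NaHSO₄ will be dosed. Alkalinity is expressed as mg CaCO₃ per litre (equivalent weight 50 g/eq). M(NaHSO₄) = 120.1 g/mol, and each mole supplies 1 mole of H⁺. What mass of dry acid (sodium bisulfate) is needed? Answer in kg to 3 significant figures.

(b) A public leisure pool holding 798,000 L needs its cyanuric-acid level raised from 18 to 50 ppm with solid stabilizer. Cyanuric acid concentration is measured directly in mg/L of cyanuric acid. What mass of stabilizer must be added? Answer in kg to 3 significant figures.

(a) 112 kg; (b) 25.5 kg

(a) Alkalinity to neutralize: (249 − 182) = 67 mg/L as CaCO₃ × 697,000 L = 46,700 g as CaCO₃.
(a) Equivalents of H⁺ required: 46,700 ÷ 50 g/eq = 934 eq = 934 mol NaHSO₄.
(a) Mass of NaHSO₄: 934 × 120.1 = 112,200 g.

(b) CYA to add: (50 − 18) = 32 mg/L × 798,000 L = 25,540 g cyanuric acid.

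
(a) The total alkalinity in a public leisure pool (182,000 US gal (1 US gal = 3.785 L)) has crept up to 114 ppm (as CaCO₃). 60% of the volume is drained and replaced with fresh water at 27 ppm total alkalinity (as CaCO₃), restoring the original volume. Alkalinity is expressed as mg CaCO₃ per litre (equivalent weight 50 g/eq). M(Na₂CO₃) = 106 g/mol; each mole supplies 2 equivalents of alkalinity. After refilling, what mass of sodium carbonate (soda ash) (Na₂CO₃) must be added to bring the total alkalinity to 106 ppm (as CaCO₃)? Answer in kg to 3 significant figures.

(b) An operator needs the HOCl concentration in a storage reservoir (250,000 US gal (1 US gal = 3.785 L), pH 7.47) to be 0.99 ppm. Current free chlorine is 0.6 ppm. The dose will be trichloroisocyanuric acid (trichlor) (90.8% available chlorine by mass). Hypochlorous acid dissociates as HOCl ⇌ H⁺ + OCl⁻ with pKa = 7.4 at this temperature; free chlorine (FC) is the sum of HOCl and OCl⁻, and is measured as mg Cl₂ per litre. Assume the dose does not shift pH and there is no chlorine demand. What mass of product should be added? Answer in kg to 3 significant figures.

(a) 32.3 kg; (b) 1.62 kg

(a) Volume: 182,000 US gal × 3.785 L/gal = 688,870 L.
(a) After draining 60% and refilling: 114 × 0.40 + 27 × 0.60 = 61.8 ppm.
(a) Deficit to target: 106 − 61.8 = 44.2 mg/L.
(a) As CaCO₃: 44.2 mg/L × 688,870 L = 30,450 g; ÷ 50 g/eq ÷ 2 = 304.5 mol Na₂CO₃.
(a) Mass: 304.5 × 106 = 32,270 g.

(b) Volume: 250,000 US gal × 3.785 L/gal = 946,250 L.
(b) [OCl⁻]/[HOCl] = 10^(pH − pKa) = 10^(7.47 − 7.4) = 1.175; fraction as HOCl = 1/(1 + 1.175) = 0.4598.
(b) Free chlorine required for 0.99 ppm HOCl: 0.99 / 0.4598 = 2.153 ppm.
(b) FC to add: 2.153 − 0.6 = 1.553 mg/L as Cl₂.
(b) Cl₂ equivalent: 1.553 mg/L × 946,250 L = 1470 g.
(b) Product at 90.8% available Cl: 1470 / 0.908 = 1619 g.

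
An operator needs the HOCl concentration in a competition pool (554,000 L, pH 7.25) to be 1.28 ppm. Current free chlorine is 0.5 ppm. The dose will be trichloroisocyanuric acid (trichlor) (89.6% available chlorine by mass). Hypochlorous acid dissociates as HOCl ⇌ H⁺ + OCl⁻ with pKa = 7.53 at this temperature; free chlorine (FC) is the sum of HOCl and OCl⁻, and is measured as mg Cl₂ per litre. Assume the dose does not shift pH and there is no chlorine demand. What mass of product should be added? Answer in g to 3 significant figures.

898 g

[OCl⁻]/[HOCl] = 10^(pH − pKa) = 10^(7.25 − 7.53) = 0.5248; fraction as HOCl = 1/(1 + 0.5248) = 0.6558.
Free chlorine required for 1.28 ppm HOCl: 1.28 / 0.6558 = 1.952 ppm.
FC to add: 1.952 − 0.5 = 1.452 mg/L as Cl₂.
Cl₂ equivalent: 1.452 mg/L × 554,000 L = 804.3 g.
Product at 89.6% available Cl: 804.3 / 0.896 = 897.6 g.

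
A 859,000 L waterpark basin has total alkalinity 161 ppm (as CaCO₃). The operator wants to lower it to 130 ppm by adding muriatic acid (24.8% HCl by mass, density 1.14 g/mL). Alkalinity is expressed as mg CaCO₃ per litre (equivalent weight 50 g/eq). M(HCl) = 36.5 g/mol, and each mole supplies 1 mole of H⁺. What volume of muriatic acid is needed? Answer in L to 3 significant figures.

68.8 L

Alkalinity to neutralize: (161 − 130) = 31 mg/L as CaCO₃ × 859,000 L = 26,630 g as CaCO₃.
Equivalents of H⁺ required: 26,630 ÷ 50 g/eq = 532.6 eq = 532.6 mol HCl.
Mass of HCl: 532.6 × 36.5 = 19,440 g.
Mass of 24.8% solution: 19,440 / 0.248 = 78,380 g.
Volume: 78,380 g ÷ 1.14 g/mL = 68,760 mL.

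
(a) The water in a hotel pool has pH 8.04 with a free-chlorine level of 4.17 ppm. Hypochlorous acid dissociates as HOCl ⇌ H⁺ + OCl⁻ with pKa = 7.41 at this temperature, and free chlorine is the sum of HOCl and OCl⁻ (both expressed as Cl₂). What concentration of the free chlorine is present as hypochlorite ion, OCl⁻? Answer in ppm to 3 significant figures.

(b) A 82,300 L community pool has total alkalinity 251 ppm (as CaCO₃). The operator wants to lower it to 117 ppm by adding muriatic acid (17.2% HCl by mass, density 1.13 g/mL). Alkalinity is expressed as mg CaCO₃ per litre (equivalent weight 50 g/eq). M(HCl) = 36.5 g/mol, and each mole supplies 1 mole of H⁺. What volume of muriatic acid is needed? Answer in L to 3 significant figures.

(a) 3.38 ppm; (b) 41.4 L

(a) [OCl⁻]/[HOCl] = 10^(pH − pKa) = 10^(8.04 − 7.41) = 10^0.63 = 4.266.
(a) Fraction as HOCl = 1 / (1 + 4.266) = 0.1899.
(a) OCl⁻ = (1 − 0.1899) × 4.17 ppm = 3.378 ppm.

(b) Alkalinity to neutralize: (251 − 117) = 134 mg/L as CaCO₃ × 82,300 L = 11,030 g as CaCO₃.
(b) Equivalents of H⁺ required: 11,030 ÷ 50 g/eq = 220.6 eq = 220.6 mol HCl.
(b) Mass of HCl: 220.6 × 36.5 = 8051 g.
(b) Mass of 17.2% solution: 8051 / 0.172 = 46,810 g.
(b) Volume: 46,810 g ÷ 1.13 g/mL = 41,420 mL.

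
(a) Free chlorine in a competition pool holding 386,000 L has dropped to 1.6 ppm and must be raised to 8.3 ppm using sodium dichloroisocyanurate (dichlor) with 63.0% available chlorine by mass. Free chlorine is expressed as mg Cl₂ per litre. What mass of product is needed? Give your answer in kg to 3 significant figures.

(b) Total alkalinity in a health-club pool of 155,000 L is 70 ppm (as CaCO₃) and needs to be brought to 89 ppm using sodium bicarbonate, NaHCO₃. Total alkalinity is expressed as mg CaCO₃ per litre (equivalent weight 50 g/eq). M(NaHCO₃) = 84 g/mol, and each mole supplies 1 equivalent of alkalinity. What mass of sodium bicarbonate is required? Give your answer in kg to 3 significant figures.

(a) Chlorine deficit: 8.3 − 1.6 = 6.7 ppm = 6.7 mg/L as Cl₂.
(a) Cl₂ equivalent needed: 6.7 mg/L × 386,000 L = 2,586,000 mg = 2586 g.
(a) Product at 63.0% available chlorine: 2586 / 0.63 = 4105 g.

(b) Alkalinity to add: (89 − 70) = 19 mg/L as CaCO₃ × 155,000 L = 2945 g as CaCO₃.
(b) Equivalents: 2945 g ÷ 50 g/eq = 58.9 eq.
(b) NaHCO₃ supplies 1 eq per mole → 58.9 mol.
(b) Mass: 58.9 mol × 84 g/mol = 4948 g.

(a) 4.11 kg; (b) 4.95 kg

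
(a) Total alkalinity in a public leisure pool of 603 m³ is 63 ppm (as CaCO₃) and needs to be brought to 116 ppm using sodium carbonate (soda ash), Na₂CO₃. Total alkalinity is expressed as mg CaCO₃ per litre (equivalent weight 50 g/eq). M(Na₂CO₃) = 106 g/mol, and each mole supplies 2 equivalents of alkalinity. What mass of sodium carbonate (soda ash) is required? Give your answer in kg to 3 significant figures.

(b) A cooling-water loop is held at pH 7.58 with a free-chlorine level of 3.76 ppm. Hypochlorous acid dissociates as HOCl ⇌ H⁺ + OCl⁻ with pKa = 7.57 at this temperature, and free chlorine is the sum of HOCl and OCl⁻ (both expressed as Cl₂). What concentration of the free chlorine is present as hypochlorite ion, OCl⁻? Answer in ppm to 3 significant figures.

(a) 33.9 kg; (b) 1.90 ppm

(a) Volume: 603 m³ = 603,000 L.
(a) Alkalinity to add: (116 − 63) = 53 mg/L as CaCO₃ × 603,000 L = 31,960 g as CaCO₃.
(a) Equivalents: 31,960 g ÷ 50 g/eq = 639.2 eq.
(a) Each mole of Na₂CO₃ supplies 2 eq, so 639.2 / 2 = 319.6 mol.
(a) Mass: 319.6 mol × 106 g/mol = 33,880 g.

(b) [OCl⁻]/[HOCl] = 10^(pH − pKa) = 10^(7.58 − 7.57) = 10^0.01 = 1.023.
(b) Fraction as HOCl = 1 / (1 + 1.023) = 0.4942.
(b) OCl⁻ = (1 − 0.4942) × 3.76 ppm = 1.902 ppm.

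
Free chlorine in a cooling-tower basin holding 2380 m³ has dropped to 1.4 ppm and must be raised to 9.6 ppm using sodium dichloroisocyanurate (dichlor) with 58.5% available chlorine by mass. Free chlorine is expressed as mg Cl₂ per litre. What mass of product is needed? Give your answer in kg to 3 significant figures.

33.4 kg

Volume: 2380 m³ = 2,380,000 L.
Chlorine deficit: 9.6 − 1.4 = 8.2 ppm = 8.2 mg/L as Cl₂.
Cl₂ equivalent needed: 8.2 mg/L × 2,380,000 L = 19,520,000 mg = 19,520 g.
Product at 58.5% available chlorine: 19,520 / 0.585 = 33,360 g.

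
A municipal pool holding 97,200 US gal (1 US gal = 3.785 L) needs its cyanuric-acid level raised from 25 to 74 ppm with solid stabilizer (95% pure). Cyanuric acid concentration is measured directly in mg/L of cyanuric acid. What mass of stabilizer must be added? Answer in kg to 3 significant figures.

Volume: 97,200 US gal × 3.785 L/gal = 367,902 L.
CYA to add: (74 − 25) = 49 mg/L × 367,902 L = 18,030 g cyanuric acid.
At 95% purity: 18,030 / 0.95 = 18,980 g product.

19.0 kg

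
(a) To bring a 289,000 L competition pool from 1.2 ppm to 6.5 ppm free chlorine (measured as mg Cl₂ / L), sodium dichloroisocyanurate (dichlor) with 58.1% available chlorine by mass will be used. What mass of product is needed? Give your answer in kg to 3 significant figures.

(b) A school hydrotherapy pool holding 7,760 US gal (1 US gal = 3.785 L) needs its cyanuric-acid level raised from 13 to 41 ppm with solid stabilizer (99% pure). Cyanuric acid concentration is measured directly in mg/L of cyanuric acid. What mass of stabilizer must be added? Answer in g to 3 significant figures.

(a) Chlorine deficit: 6.5 − 1.2 = 5.3 ppm = 5.3 mg/L as Cl₂.
(a) Cl₂ equivalent needed: 5.3 mg/L × 289,000 L = 1,532,000 mg = 1532 g.
(a) Product at 58.1% available chlorine: 1532 / 0.581 = 2636 g.

(b) Volume: 7,760 US gal × 3.785 L/gal = 29,372 L.
(b) CYA to add: (41 − 13) = 28 mg/L × 29,372 L = 822.4 g cyanuric acid.
(b) At 99% purity: 822.4 / 0.99 = 830.7 g product.

(a) 2.64 kg; (b) 831 g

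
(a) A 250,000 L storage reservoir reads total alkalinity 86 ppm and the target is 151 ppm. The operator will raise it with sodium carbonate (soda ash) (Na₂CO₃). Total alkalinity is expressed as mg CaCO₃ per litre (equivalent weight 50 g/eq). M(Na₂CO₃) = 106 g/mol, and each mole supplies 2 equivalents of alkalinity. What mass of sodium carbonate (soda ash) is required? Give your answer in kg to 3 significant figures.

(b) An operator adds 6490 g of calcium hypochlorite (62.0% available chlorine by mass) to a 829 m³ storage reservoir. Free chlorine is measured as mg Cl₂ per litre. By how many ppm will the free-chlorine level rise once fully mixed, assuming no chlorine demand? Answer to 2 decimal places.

(a) 17.2 kg; (b) 4.85 ppm

(a) Alkalinity to add: (151 − 86) = 65 mg/L as CaCO₃ × 250,000 L = 16,250 g as CaCO₃.
(a) Equivalents: 16,250 g ÷ 50 g/eq = 325 eq.
(a) Each mole of Na₂CO₃ supplies 2 eq, so 325 / 2 = 162.5 mol.
(a) Mass: 162.5 mol × 106 g/mol = 17,220 g.

(b) Volume: 829 m³ = 829,000 L.
(b) Available chlorine delivered: 6490 g × 0.62 = 4024 g as Cl₂.
(b) Concentration rise: 4024 g / 829,000 L = 4.854 mg/L = 4.85 ppm.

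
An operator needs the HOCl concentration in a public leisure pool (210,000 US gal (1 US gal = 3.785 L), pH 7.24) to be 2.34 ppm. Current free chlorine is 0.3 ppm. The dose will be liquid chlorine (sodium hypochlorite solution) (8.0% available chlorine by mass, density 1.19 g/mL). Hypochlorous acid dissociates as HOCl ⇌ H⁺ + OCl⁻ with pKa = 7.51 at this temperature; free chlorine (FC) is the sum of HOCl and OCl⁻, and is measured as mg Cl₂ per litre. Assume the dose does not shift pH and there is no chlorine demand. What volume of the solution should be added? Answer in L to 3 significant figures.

27.5 L

Volume: 210,000 US gal × 3.785 L/gal = 794,850 L.
[OCl⁻]/[HOCl] = 10^(pH − pKa) = 10^(7.24 − 7.51) = 0.537; fraction as HOCl = 1/(1 + 0.537) = 0.6506.
Free chlorine required for 2.34 ppm HOCl: 2.34 / 0.6506 = 3.597 ppm.
FC to add: 3.597 − 0.3 = 3.297 mg/L as Cl₂.
Cl₂ equivalent: 3.297 mg/L × 794,850 L = 2620 g.
Product at 8.0% available Cl: 2620 / 0.08 = 32,750 g.
Volume: 32,750 g ÷ 1.19 g/mL = 27,520 mL.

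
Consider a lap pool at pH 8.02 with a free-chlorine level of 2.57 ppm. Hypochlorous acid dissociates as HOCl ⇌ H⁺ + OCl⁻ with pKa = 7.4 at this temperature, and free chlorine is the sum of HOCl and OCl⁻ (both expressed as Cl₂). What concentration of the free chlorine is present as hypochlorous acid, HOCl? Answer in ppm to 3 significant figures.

0.497 ppm

[OCl⁻]/[HOCl] = 10^(pH − pKa) = 10^(8.02 − 7.4) = 10^0.62 = 4.169.
Fraction as HOCl = 1 / (1 + 4.169) = 0.1935.
HOCl = 0.1935 × 2.57 ppm = 0.4972 ppm.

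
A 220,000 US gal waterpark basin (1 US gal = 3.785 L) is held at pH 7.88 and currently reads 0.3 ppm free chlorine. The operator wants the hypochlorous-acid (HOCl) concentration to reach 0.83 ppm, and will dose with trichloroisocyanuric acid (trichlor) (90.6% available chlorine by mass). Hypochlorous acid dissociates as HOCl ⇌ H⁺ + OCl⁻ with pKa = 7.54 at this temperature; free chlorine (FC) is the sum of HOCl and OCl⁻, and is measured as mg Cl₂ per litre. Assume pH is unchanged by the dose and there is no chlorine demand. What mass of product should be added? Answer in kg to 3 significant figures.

Volume: 220,000 US gal × 3.785 L/gal = 832,700 L.
[OCl⁻]/[HOCl] = 10^(pH − pKa) = 10^(7.88 − 7.54) = 2.188; fraction as HOCl = 1/(1 + 2.188) = 0.3137.
Free chlorine required for 0.83 ppm HOCl: 0.83 / 0.3137 = 2.646 ppm.
FC to add: 2.646 − 0.3 = 2.346 mg/L as Cl₂.
Cl₂ equivalent: 2.346 mg/L × 832,700 L = 1953 g.
Product at 90.6% available Cl: 1953 / 0.906 = 2156 g.

2.16 kg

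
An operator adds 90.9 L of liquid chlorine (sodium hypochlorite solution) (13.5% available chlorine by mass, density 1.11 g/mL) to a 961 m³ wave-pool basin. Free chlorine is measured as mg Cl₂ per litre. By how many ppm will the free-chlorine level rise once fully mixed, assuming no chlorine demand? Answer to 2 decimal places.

14.17 ppm

Volume: 961 m³ = 961,000 L.
Mass of solution: 90.9 L × 1000 mL/L × 1.11 g/mL = 100,900 g.
Available chlorine delivered: 100,900 g × 0.135 = 13,620 g as Cl₂.
Concentration rise: 13,620 g / 961,000 L = 14.17 mg/L = 14.17 ppm.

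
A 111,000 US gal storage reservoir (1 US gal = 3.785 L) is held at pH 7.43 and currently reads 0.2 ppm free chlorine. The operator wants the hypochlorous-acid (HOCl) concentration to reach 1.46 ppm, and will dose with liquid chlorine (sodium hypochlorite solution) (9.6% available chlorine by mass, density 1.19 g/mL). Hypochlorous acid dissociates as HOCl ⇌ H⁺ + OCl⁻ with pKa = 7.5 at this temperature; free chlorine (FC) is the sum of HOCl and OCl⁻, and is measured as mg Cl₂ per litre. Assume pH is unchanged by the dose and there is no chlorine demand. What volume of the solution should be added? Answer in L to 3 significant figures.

Volume: 111,000 US gal × 3.785 L/gal = 420,135 L.
[OCl⁻]/[HOCl] = 10^(pH − pKa) = 10^(7.43 − 7.5) = 0.8511; fraction as HOCl = 1/(1 + 0.8511) = 0.5402.
Free chlorine required for 1.46 ppm HOCl: 1.46 / 0.5402 = 2.703 ppm.
FC to add: 2.703 − 0.2 = 2.503 mg/L as Cl₂.
Cl₂ equivalent: 2.503 mg/L × 420,135 L = 1051 g.
Product at 9.6% available Cl: 1051 / 0.096 = 10,950 g.
Volume: 10,950 g ÷ 1.19 g/mL = 9204 mL.

9.20 L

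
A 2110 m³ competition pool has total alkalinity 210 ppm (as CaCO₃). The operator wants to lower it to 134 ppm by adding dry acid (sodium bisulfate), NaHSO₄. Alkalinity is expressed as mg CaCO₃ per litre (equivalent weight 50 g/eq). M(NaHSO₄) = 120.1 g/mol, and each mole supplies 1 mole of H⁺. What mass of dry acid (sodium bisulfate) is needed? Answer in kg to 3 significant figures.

385 kg

Volume: 2110 m³ = 2,110,000 L.
Alkalinity to neutralize: (210 − 134) = 76 mg/L as CaCO₃ × 2,110,000 L = 160,400 g as CaCO₃.
Equivalents of H⁺ required: 160,400 ÷ 50 g/eq = 3207 eq = 3207 mol NaHSO₄.
Mass of NaHSO₄: 3207 × 120.1 = 385,200 g.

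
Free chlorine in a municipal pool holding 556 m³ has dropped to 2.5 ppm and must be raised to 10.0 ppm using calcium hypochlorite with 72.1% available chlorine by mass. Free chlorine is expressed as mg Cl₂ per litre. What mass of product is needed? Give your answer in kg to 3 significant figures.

5.78 kg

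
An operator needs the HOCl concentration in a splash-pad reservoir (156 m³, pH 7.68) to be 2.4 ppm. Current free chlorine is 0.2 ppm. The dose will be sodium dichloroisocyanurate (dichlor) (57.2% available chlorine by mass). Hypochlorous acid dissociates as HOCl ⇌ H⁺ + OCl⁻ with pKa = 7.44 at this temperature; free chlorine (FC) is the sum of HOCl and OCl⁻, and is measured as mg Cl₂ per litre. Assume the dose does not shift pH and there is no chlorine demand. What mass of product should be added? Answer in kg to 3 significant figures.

1.74 kg

Volume: 156 m³ = 156,000 L.
[OCl⁻]/[HOCl] = 10^(pH − pKa) = 10^(7.68 − 7.44) = 1.738; fraction as HOCl = 1/(1 + 1.738) = 0.3653.
Free chlorine required for 2.4 ppm HOCl: 2.4 / 0.3653 = 6.571 ppm.
FC to add: 6.571 − 0.2 = 6.371 mg/L as Cl₂.
Cl₂ equivalent: 6.371 mg/L × 156,000 L = 993.8 g.
Product at 57.2% available Cl: 993.8 / 0.572 = 1737 g.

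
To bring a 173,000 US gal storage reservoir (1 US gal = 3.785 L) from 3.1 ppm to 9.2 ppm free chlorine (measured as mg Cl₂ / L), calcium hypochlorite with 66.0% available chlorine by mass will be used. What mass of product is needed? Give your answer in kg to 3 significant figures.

Volume: 173,000 US gal × 3.785 L/gal = 654,805 L.
Chlorine deficit: 9.2 − 3.1 = 6.1 ppm = 6.1 mg/L as Cl₂.
Cl₂ equivalent needed: 6.1 mg/L × 654,805 L = 3,994,000 mg = 3994 g.
Product at 66.0% available chlorine: 3994 / 0.66 = 6052 g.

6.05 kg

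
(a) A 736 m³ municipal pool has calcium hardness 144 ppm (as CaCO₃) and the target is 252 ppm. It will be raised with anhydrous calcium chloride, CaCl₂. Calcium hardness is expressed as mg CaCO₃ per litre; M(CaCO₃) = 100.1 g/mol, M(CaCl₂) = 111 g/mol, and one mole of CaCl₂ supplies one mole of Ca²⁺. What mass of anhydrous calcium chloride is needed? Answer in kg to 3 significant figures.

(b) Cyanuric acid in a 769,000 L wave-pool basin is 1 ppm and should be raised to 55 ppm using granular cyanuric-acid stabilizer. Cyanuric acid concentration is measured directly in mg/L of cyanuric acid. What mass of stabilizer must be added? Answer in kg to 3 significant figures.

(a) Volume: 736 m³ = 736,000 L.
(a) Hardness to add: (252 − 144) = 108 mg/L as CaCO₃ × 736,000 L = 79,490 g as CaCO₃.
(a) Moles of Ca²⁺ (1 mol Ca²⁺ ≡ 1 mol CaCO₃): 79,490 / 100.1 g/mol = 794.1 mol.
(a) Mass of CaCl₂: 794.1 × 111 = 88,140 g.

(b) CYA to add: (55 − 1) = 54 mg/L × 769,000 L = 41,530 g cyanuric acid.

(a) 88.1 kg; (b) 41.5 kg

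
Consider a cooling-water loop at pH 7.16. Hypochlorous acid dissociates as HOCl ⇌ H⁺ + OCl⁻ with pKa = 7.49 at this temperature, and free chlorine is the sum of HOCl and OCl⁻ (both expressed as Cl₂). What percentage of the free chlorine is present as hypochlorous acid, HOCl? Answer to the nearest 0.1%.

68.1%

[OCl⁻]/[HOCl] = 10^(pH − pKa) = 10^(7.16 − 7.49) = 10^-0.33 = 0.4677.
Fraction as HOCl = 1 / (1 + 0.4677) = 0.6813.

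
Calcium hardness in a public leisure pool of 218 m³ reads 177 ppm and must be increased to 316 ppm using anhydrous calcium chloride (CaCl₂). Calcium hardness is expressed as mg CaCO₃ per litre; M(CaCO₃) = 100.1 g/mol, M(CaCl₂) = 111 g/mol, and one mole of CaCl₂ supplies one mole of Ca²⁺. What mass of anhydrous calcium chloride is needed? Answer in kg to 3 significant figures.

33.6 kg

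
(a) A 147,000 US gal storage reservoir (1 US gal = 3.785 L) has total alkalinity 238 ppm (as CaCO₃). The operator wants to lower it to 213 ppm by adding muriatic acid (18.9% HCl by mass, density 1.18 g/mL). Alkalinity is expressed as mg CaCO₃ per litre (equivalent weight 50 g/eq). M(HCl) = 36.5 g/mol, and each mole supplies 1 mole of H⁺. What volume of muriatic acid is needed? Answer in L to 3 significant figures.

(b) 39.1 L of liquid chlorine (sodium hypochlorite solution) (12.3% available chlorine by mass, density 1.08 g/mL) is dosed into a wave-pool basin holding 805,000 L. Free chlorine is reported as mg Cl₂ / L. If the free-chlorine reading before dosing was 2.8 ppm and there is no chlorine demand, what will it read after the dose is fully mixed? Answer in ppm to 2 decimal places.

(a) Volume: 147,000 US gal × 3.785 L/gal = 556,395 L.
(a) Alkalinity to neutralize: (238 − 213) = 25 mg/L as CaCO₃ × 556,395 L = 13,910 g as CaCO₃.
(a) Equivalents of H⁺ required: 13,910 ÷ 50 g/eq = 278.2 eq = 278.2 mol HCl.
(a) Mass of HCl: 278.2 × 36.5 = 10,150 g.
(a) Mass of 18.9% solution: 10,150 / 0.189 = 53,730 g.
(a) Volume: 53,730 g ÷ 1.18 g/mL = 45,530 mL.

(b) Mass of solution: 39.1 L × 1000 mL/L × 1.08 g/mL = 42,230 g.
(b) Available chlorine delivered: 42,230 g × 0.123 = 5194 g as Cl₂.
(b) Concentration rise: 5194 g / 805,000 L = 6.452 mg/L = 6.45 ppm.
(b) Final FC: 2.8 + 6.45 = 9.25 ppm.

(a) 45.5 L; (b) 9.25 ppm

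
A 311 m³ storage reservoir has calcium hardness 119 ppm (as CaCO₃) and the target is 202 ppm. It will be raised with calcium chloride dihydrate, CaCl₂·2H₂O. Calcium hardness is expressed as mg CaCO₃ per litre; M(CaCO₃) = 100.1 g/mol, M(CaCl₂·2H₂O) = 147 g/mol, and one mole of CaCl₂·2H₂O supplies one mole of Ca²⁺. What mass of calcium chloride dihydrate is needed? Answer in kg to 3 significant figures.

Volume: 311 m³ = 311,000 L.
Hardness to add: (202 − 119) = 83 mg/L as CaCO₃ × 311,000 L = 25,810 g as CaCO₃.
Moles of Ca²⁺ (1 mol Ca²⁺ ≡ 1 mol CaCO₃): 25,810 / 100.1 g/mol = 257.9 mol.
Mass of CaCl₂·2H₂O: 257.9 × 147 = 37,910 g.

37.9 kg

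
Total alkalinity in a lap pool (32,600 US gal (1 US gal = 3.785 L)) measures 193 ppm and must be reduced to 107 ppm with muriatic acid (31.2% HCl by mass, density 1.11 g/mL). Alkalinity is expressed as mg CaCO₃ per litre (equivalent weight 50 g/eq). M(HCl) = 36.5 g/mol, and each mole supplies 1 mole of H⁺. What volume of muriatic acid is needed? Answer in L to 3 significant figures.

Volume: 32,600 US gal × 3.785 L/gal = 123,391 L.
Alkalinity to neutralize: (193 − 107) = 86 mg/L as CaCO₃ × 123,391 L = 10,610 g as CaCO₃.
Equivalents of H⁺ required: 10,610 ÷ 50 g/eq = 212.2 eq = 212.2 mol HCl.
Mass of HCl: 212.2 × 36.5 = 7746 g.
Mass of 31.2% solution: 7746 / 0.312 = 24,830 g.
Volume: 24,830 g ÷ 1.11 g/mL = 22,370 mL.

22.4 L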